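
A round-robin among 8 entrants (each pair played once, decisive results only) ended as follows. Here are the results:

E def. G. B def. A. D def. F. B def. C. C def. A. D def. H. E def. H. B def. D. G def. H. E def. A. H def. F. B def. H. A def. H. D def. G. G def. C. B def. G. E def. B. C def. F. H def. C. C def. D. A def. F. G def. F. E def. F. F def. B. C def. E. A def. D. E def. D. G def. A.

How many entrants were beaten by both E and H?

1

E beat: A, B, D, F, G, H.
H beat: C, F.
Both beat: F — 1.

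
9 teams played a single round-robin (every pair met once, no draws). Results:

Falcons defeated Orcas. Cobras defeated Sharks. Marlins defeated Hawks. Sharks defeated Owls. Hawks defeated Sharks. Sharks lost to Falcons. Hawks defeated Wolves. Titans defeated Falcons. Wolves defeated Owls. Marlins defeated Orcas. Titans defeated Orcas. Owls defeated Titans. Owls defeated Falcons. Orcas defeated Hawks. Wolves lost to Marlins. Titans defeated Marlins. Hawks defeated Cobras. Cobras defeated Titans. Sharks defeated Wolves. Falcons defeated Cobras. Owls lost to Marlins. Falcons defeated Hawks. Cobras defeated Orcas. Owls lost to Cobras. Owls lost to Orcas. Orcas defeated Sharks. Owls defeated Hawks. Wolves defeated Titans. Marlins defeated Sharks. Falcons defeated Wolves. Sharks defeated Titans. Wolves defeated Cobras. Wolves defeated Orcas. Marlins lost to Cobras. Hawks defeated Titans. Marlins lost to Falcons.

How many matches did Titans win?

3

Titans' results: beat Orcas, Marlins, Falcons; lost to Wolves, Sharks, Cobras, Owls, Hawks.
That is 3 wins.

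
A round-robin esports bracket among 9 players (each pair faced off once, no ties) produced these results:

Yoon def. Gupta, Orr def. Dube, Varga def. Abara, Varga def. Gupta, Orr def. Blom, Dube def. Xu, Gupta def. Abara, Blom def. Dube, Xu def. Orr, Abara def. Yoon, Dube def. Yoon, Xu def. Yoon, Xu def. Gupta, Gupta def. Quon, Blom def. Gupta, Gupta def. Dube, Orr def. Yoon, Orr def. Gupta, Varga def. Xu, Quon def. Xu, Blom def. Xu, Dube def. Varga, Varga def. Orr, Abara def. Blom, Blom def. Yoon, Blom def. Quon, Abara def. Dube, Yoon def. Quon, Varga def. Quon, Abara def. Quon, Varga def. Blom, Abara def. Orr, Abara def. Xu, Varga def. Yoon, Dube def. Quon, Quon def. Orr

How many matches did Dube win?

4

Dube's results: beat Xu, Varga, Yoon, Quon; lost to Orr, Gupta, Abara, Blom.
That is 4 wins.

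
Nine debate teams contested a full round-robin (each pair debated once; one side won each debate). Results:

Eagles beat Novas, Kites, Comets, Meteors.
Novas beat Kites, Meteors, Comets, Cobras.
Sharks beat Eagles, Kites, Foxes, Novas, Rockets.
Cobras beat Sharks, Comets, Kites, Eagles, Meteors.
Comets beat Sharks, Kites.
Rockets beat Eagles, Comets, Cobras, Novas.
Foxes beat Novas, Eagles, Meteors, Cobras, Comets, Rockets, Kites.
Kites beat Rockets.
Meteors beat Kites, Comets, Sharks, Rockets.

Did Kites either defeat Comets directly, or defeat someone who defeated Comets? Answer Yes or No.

Kites did not beat Comets directly.
Kites beat Rockets. Of those, Rockets beat Comets.

Yes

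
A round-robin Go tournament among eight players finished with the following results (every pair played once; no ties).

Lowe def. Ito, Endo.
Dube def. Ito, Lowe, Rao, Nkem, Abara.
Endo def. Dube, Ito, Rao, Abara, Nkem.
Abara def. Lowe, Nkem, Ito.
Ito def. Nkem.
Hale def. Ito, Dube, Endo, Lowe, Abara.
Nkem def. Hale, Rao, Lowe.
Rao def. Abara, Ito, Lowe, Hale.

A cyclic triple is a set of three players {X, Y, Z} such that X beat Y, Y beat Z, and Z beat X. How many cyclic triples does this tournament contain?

13

Win totals: Rao 4, Lowe 2, Abara 3, Ito 1, Hale 5, Endo 5, Nkem 3, Dube 5.
A player with w wins dominates both others in C(w,2) triples; summing gives 6 + 1 + 3 + 0 + 10 + 10 + 3 + 10 = 43 transitive triples.
Total triples C(8,3) = 56, so cyclic triples = 56 − 43 = 13.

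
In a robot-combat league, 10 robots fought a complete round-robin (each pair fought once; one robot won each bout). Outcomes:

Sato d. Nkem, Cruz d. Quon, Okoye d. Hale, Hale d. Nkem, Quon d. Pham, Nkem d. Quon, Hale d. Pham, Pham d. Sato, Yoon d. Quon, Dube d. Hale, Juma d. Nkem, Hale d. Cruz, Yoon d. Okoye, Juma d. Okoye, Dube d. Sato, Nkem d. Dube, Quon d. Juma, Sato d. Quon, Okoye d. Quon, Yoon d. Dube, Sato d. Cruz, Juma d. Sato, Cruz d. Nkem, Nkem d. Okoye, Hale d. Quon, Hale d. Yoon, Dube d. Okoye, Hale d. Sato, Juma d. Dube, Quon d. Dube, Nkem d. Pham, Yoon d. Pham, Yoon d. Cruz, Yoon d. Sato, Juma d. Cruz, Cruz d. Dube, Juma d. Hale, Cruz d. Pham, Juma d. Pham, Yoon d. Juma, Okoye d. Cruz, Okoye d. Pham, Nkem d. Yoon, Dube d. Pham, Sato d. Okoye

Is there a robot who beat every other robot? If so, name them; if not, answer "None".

Highest win total is Yoon with 7 (out of 9 possible).
Yoon lost to Hale, Nkem, so no robot went undefeated.

None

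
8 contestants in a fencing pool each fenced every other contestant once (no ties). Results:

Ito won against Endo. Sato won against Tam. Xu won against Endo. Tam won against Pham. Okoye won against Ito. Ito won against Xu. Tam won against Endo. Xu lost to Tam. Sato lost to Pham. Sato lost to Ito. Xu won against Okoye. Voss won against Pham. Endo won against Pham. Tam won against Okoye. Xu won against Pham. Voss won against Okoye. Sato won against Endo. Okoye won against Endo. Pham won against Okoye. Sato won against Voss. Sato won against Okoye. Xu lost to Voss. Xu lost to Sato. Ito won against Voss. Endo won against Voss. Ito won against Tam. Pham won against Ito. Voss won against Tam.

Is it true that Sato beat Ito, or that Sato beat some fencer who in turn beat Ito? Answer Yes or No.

Sato did not beat Ito directly.
Sato beat Endo, Voss, Xu, Okoye, Tam. Of those, Okoye beat Ito.

Yes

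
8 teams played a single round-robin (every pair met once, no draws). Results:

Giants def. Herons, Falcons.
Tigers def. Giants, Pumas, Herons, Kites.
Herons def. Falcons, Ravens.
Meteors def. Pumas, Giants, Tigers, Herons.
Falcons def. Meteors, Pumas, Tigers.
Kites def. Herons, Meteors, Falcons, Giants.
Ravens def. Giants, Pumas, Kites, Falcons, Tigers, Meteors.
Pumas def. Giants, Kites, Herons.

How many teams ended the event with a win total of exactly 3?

2

Win totals: Meteors 4, Giants 2, Kites 4, Falcons 3, Ravens 6, Pumas 3, Tigers 4, Herons 2.
Exactly 3: Falcons, Pumas — 2 teams.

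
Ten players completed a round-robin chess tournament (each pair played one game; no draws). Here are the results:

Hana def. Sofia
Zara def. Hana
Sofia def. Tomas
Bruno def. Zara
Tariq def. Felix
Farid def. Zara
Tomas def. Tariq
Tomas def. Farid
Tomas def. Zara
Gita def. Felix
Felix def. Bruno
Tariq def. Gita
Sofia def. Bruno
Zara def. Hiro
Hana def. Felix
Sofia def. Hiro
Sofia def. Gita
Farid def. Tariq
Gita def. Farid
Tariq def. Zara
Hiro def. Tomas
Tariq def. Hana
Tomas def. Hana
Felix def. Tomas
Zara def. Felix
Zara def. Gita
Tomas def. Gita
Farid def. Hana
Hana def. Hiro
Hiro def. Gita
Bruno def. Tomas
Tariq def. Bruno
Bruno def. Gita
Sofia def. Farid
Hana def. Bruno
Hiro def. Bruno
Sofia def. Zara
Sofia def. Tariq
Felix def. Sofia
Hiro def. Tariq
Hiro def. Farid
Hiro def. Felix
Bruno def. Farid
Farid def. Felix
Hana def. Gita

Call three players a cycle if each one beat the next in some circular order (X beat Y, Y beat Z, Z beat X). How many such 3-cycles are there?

Win totals: Felix 3, Sofia 7, Hiro 6, Bruno 4, Tomas 5, Tariq 5, Farid 4, Hana 5, Gita 2, Zara 4.
A player with w wins dominates both others in C(w,2) triples; summing gives 3 + 21 + 15 + 6 + 10 + 10 + 6 + 10 + 1 + 6 = 88 transitive triples.
Total triples C(10,3) = 120, so cyclic triples = 120 − 88 = 32.

32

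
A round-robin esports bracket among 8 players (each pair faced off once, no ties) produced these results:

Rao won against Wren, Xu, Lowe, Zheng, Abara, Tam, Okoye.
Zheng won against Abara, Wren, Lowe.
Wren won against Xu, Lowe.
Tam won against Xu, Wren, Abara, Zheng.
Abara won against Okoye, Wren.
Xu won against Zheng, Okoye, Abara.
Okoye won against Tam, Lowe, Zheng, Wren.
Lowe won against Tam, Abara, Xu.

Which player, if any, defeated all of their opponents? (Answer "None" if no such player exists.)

Rao has 7 wins out of 7 opponents — a perfect record.

Rao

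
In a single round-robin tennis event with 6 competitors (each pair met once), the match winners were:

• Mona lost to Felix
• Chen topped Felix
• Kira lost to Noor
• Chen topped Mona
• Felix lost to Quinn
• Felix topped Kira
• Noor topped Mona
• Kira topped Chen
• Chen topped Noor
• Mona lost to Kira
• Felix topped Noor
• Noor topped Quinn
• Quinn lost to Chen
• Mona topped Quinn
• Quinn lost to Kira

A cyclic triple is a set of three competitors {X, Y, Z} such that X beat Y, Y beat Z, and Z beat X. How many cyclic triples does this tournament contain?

Win totals: Noor 3, Felix 3, Mona 1, Kira 3, Chen 4, Quinn 1.
A competitor with w wins dominates both others in C(w,2) triples; summing gives 3 + 3 + 0 + 3 + 6 + 0 = 15 transitive triples.
Total triples C(6,3) = 20, so cyclic triples = 20 − 15 = 5.

5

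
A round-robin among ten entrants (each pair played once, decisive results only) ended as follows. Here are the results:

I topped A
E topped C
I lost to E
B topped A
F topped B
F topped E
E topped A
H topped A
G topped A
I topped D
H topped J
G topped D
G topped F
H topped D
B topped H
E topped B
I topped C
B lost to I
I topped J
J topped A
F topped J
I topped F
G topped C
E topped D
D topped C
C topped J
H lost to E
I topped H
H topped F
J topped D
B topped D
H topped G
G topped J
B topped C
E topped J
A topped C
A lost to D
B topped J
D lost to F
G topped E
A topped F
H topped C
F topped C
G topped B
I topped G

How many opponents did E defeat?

7

E's results: beat A, B, C, D, H, I, J; lost to F, G.
That is 7 wins.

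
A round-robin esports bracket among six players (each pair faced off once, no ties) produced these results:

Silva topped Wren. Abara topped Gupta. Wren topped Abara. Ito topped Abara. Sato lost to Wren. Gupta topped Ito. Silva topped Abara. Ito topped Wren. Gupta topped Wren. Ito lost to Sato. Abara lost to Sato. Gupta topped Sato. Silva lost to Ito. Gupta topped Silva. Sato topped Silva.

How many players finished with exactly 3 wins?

2

Win totals: Ito 3, Wren 2, Gupta 4, Sato 3, Abara 1, Silva 2.
Exactly 3: Ito, Sato — 2 players.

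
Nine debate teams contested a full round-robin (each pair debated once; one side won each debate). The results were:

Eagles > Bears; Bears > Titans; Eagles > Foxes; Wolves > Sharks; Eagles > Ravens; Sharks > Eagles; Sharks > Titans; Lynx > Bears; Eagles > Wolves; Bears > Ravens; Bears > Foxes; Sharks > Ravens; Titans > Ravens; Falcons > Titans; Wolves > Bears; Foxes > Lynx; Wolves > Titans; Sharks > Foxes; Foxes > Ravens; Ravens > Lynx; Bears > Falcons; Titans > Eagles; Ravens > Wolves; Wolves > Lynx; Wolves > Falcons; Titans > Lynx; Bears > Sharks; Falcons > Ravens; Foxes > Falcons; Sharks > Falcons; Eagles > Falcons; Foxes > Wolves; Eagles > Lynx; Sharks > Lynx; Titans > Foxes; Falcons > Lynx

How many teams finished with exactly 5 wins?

Win totals: Ravens 2, Titans 4, Falcons 3, Sharks 6, Bears 5, Wolves 5, Eagles 6, Lynx 1, Foxes 4.
Exactly 5: Bears, Wolves — 2 teams.

2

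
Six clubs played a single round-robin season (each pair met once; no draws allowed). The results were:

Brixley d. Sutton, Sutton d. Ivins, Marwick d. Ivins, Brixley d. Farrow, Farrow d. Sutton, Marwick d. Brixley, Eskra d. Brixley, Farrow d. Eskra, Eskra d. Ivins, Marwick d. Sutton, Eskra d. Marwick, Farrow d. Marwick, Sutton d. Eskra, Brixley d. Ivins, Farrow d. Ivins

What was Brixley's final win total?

Brixley's results: beat Ivins, Farrow, Sutton; lost to Marwick, Eskra.
That is 3 wins.

3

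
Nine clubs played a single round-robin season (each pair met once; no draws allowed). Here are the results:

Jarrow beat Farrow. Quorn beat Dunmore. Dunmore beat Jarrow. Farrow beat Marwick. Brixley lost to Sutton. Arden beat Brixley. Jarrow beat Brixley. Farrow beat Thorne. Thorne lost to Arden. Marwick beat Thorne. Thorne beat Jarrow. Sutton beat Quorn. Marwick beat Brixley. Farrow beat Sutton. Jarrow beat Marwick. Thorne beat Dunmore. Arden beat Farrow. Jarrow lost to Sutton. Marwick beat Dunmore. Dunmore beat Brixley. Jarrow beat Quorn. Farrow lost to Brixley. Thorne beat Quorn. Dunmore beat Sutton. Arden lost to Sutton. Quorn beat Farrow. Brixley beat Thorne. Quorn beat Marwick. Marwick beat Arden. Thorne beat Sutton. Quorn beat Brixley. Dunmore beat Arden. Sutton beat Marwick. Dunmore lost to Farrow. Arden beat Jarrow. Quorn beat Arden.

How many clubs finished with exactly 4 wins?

6

Win totals: Sutton 5, Dunmore 4, Farrow 4, Jarrow 4, Marwick 4, Quorn 5, Brixley 2, Arden 4, Thorne 4.
Exactly 4: Dunmore, Farrow, Jarrow, Marwick, Arden, Thorne — 6 clubs.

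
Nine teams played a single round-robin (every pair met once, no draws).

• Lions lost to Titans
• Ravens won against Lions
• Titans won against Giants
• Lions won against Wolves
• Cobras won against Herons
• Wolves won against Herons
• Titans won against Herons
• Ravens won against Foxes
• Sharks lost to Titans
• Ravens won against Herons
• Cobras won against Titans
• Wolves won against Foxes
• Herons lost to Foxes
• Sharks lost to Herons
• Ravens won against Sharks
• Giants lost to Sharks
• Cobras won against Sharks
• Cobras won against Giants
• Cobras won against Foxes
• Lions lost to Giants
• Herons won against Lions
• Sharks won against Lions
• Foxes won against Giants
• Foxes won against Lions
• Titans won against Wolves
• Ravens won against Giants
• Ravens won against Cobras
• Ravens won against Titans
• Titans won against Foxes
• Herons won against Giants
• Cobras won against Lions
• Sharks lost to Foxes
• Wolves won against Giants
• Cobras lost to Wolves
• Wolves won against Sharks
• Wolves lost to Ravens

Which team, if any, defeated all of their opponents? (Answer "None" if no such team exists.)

Ravens

Ravens has 8 wins out of 8 opponents — a perfect record.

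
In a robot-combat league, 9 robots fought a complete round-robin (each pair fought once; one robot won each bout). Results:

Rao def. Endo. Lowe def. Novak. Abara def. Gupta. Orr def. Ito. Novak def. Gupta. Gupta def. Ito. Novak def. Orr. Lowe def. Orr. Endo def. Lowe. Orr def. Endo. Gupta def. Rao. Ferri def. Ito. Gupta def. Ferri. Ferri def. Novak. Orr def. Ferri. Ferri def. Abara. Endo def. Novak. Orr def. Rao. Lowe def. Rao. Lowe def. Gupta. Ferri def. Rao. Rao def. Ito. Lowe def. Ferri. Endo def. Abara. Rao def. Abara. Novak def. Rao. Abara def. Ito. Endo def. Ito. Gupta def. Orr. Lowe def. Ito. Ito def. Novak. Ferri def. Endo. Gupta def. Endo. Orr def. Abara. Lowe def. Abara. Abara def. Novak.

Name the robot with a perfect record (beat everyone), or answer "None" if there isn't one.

None

Highest win total is Lowe with 7 (out of 8 possible).
Lowe lost to Endo, so no robot went undefeated.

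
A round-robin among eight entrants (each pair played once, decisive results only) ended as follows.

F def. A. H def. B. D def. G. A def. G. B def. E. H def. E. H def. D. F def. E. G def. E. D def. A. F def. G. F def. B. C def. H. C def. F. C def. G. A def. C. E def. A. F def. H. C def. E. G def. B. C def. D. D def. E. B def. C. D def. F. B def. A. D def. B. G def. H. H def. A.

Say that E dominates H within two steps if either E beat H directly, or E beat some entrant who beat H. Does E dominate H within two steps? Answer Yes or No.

No

E did not beat H directly.
E beat A, but each of them lost to H. No two-step path.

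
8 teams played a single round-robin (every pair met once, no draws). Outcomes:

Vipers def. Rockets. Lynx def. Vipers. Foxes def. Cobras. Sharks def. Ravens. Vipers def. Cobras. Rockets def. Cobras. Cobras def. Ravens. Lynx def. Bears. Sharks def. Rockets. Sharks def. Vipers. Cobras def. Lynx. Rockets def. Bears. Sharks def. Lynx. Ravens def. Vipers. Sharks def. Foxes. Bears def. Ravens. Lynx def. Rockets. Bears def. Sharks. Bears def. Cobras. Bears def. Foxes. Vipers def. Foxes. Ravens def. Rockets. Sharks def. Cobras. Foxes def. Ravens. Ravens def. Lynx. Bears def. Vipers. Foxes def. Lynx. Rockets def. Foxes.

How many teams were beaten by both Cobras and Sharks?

Cobras beat: Lynx, Ravens.
Sharks beat: Rockets, Foxes, Cobras, Lynx, Vipers, Ravens.
Both beat: Lynx, Ravens — 2.

2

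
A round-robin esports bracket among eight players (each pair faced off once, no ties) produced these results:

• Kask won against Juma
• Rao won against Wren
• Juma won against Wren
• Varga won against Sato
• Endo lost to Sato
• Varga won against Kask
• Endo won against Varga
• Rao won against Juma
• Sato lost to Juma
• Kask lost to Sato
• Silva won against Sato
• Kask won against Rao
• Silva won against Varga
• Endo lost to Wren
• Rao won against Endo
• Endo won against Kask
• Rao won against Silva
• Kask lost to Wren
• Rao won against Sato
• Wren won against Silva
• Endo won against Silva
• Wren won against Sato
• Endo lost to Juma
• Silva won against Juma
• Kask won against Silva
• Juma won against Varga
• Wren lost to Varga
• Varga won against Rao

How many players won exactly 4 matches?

3

Win totals: Endo 3, Silva 3, Rao 5, Varga 4, Juma 4, Wren 4, Kask 3, Sato 2.
Exactly 4: Varga, Juma, Wren — 3 players.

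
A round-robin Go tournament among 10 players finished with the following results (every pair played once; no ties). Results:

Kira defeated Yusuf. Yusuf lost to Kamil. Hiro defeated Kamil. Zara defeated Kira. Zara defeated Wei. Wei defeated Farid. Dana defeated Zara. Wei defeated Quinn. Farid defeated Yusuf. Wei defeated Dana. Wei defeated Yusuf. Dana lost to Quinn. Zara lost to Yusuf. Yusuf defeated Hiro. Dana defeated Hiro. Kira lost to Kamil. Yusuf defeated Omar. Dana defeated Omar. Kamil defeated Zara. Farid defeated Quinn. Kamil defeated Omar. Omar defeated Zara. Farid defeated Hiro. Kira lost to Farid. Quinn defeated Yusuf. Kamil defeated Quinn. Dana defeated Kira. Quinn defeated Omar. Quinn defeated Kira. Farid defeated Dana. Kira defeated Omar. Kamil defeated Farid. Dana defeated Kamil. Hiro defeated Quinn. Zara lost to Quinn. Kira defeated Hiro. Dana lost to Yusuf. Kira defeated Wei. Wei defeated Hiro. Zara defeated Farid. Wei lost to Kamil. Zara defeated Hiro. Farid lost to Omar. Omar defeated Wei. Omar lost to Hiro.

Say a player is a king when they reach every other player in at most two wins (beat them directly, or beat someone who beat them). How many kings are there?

Yusuf reaches everyone (king).
Kamil reaches everyone (king).
Quinn reaches everyone (king).
Omar cannot reach Kamil in two steps.
Dana reaches everyone (king).
Wei reaches everyone (king).
Kira reaches everyone (king).
Zara reaches everyone (king).
Hiro reaches everyone (king).
Farid reaches everyone (king).
Kings: Yusuf, Kamil, Quinn, Dana, Wei, Kira, Zara, Hiro, Farid — 9.

9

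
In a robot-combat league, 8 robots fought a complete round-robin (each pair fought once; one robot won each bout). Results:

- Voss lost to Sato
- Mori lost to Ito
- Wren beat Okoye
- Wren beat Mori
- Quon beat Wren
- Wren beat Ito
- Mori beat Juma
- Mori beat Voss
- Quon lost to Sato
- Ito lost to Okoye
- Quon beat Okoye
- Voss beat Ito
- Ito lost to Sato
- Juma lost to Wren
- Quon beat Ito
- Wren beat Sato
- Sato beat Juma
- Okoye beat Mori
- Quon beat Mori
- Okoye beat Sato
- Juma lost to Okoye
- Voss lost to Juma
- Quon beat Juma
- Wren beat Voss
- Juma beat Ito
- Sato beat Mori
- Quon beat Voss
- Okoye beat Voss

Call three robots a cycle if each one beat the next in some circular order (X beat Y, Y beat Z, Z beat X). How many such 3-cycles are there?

4

Win totals: Mori 2, Ito 1, Wren 6, Juma 2, Okoye 5, Sato 5, Voss 1, Quon 6.
A robot with w wins dominates both others in C(w,2) triples; summing gives 1 + 0 + 15 + 1 + 10 + 10 + 0 + 15 = 52 transitive triples.
Total triples C(8,3) = 56, so cyclic triples = 56 − 52 = 4.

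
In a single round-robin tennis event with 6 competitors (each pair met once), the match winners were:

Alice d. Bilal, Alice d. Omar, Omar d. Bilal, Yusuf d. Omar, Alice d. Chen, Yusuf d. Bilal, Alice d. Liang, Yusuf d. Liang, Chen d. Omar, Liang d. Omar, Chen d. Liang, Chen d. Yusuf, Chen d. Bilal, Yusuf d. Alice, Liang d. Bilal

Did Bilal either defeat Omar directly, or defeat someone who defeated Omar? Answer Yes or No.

No

Bilal did not beat Omar directly.
Bilal beat no one, so there is no intermediate competitor.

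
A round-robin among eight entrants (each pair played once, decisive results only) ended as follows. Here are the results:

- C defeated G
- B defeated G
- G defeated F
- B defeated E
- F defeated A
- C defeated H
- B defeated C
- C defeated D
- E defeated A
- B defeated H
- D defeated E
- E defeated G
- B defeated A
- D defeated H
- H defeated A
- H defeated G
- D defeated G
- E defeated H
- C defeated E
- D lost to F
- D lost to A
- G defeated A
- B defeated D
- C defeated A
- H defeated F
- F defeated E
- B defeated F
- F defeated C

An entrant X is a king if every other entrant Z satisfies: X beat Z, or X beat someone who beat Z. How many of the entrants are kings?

A cannot reach B, C, F in two steps.
B reaches everyone (king).
C cannot reach B in two steps.
D cannot reach B, C in two steps.
E cannot reach B, C in two steps.
F cannot reach B in two steps.
G cannot reach B, H in two steps.
H cannot reach B in two steps.
Kings: B — 1.

1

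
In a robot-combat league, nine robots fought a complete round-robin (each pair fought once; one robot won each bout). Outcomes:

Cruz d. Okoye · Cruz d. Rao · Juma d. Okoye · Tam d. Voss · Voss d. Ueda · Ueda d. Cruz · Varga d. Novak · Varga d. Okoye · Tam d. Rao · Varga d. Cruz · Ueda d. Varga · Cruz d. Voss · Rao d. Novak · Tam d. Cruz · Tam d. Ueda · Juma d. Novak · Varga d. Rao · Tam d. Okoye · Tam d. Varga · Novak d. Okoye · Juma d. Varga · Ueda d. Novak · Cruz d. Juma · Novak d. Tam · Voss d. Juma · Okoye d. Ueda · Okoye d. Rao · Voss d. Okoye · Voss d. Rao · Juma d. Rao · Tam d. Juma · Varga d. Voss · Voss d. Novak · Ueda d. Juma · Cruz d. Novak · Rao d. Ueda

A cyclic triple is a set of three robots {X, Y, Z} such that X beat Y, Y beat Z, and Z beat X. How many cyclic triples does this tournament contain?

18

Win totals: Cruz 5, Okoye 2, Juma 4, Rao 2, Tam 7, Ueda 4, Voss 5, Varga 5, Novak 2.
A robot with w wins dominates both others in C(w,2) triples; summing gives 10 + 1 + 6 + 1 + 21 + 6 + 10 + 10 + 1 = 66 transitive triples.
Total triples C(9,3) = 84, so cyclic triples = 84 − 66 = 18.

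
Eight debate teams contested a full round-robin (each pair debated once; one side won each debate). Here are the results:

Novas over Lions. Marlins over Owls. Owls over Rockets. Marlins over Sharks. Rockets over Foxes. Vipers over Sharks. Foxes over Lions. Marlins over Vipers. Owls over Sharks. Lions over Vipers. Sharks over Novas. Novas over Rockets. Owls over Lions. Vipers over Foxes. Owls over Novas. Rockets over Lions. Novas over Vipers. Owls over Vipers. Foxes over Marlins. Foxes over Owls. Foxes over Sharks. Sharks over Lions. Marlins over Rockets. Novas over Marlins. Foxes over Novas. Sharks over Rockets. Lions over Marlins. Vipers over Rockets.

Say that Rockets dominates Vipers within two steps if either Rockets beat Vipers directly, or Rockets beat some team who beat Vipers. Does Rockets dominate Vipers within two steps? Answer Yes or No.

Rockets did not beat Vipers directly.
Rockets beat Lions, Foxes. Of those, Lions beat Vipers.

Yes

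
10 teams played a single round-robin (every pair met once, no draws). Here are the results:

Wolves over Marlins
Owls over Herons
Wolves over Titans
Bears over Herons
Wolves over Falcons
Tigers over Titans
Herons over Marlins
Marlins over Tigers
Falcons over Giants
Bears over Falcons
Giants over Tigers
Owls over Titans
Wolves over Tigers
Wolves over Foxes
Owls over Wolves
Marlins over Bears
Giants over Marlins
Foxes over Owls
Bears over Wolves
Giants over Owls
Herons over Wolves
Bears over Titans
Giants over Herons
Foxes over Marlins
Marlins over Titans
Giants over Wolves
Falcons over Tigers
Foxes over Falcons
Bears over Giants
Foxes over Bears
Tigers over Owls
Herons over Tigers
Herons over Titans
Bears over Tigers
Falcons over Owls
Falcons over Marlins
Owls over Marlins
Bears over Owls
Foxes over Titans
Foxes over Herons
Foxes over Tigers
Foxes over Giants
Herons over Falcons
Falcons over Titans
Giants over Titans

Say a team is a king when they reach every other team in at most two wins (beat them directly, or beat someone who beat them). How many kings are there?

Falcons cannot reach Foxes in two steps.
Giants reaches everyone (king).
Tigers cannot reach Falcons, Giants, Bears, Foxes in two steps.
Owls cannot reach Giants in two steps.
Herons reaches everyone (king).
Marlins cannot reach Foxes in two steps.
Bears reaches everyone (king).
Foxes reaches everyone (king).
Titans cannot reach Falcons, Giants, Tigers, Owls, Herons, Marlins, Bears, Foxes, Wolves in two steps.
Wolves reaches everyone (king).
Kings: Giants, Herons, Bears, Foxes, Wolves — 5.

5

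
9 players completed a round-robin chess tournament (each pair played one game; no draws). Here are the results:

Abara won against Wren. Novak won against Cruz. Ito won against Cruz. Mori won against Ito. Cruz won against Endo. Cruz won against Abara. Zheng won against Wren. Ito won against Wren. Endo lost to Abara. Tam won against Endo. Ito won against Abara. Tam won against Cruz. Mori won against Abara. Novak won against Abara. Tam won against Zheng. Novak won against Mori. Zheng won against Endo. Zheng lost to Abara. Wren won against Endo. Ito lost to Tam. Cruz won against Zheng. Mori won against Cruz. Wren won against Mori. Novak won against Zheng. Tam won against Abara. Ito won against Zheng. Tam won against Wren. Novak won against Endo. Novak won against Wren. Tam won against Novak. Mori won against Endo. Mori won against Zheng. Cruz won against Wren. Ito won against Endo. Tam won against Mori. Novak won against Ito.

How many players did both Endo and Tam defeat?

Endo beat: no one.
Tam beat: Mori, Endo, Wren, Novak, Abara, Ito, Cruz, Zheng.
No one was beaten by both.

0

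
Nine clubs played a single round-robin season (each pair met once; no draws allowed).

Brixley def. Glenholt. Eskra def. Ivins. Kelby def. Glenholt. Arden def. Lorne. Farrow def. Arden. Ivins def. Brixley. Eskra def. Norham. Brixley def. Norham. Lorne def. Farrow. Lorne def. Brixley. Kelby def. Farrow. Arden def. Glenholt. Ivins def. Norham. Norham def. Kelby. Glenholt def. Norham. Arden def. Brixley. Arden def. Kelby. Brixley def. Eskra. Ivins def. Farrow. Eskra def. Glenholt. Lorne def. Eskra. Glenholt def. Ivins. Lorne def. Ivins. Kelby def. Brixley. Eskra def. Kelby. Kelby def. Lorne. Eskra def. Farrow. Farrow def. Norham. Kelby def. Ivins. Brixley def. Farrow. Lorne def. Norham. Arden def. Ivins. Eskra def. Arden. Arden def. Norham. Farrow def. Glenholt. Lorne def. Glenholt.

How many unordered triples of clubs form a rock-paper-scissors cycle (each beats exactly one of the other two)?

Win totals: Ivins 3, Lorne 6, Farrow 3, Arden 6, Brixley 4, Eskra 6, Kelby 5, Glenholt 2, Norham 1.
A club with w wins dominates both others in C(w,2) triples; summing gives 3 + 15 + 3 + 15 + 6 + 15 + 10 + 1 + 0 = 68 transitive triples.
Total triples C(9,3) = 84, so cyclic triples = 84 − 68 = 16.

16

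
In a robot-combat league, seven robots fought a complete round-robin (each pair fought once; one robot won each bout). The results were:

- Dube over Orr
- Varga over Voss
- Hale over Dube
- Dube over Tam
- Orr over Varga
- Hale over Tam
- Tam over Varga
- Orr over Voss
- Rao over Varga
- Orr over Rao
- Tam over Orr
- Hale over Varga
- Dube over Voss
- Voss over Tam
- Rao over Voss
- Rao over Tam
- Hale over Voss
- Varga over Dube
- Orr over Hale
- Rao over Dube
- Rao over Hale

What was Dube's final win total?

Dube's results: beat Voss, Tam, Orr; lost to Hale, Rao, Varga.
That is 3 wins.

3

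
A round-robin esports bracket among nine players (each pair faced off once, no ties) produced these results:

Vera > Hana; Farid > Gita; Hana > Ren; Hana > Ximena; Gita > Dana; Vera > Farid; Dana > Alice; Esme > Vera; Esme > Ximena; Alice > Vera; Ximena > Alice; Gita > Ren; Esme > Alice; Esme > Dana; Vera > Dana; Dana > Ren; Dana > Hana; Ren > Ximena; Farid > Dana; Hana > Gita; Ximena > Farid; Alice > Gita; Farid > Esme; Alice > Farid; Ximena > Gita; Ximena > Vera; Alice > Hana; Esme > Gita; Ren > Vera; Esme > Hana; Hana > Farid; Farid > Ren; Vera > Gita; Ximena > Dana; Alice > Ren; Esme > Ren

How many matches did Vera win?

Vera's results: beat Hana, Dana, Farid, Gita; lost to Alice, Ren, Ximena, Esme.
That is 4 wins.

4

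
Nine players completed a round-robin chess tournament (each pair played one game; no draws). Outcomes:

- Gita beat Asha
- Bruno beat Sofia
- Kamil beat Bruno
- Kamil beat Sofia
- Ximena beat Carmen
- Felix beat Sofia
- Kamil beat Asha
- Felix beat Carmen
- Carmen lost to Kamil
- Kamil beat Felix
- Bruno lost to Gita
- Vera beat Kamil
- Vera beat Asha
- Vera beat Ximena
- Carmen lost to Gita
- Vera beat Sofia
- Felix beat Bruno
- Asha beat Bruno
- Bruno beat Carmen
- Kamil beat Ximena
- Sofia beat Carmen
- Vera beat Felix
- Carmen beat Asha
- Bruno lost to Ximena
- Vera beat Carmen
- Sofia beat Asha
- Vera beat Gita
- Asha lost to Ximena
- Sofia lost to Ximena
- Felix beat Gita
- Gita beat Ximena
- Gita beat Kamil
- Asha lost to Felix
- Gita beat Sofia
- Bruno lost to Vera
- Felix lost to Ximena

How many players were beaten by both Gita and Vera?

6

Gita beat: Ximena, Asha, Bruno, Kamil, Carmen, Sofia.
Vera beat: Felix, Ximena, Asha, Bruno, Kamil, Carmen, Sofia, Gita.
Both beat: Ximena, Asha, Bruno, Kamil, Carmen, Sofia — 6.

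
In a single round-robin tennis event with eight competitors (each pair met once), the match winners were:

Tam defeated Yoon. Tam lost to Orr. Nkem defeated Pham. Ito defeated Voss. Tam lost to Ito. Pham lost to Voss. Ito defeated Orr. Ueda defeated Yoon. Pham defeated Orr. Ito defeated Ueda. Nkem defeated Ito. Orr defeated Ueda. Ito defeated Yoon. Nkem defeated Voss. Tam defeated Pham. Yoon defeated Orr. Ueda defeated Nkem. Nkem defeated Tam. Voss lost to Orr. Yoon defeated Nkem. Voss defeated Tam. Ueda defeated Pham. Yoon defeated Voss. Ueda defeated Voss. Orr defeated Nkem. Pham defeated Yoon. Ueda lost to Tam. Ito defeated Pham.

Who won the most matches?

Win totals: Ito 6, Yoon 3, Tam 3, Nkem 4, Orr 4, Pham 2, Voss 2, Ueda 4.
Ito leads with 6 wins (next highest: 4).

Ito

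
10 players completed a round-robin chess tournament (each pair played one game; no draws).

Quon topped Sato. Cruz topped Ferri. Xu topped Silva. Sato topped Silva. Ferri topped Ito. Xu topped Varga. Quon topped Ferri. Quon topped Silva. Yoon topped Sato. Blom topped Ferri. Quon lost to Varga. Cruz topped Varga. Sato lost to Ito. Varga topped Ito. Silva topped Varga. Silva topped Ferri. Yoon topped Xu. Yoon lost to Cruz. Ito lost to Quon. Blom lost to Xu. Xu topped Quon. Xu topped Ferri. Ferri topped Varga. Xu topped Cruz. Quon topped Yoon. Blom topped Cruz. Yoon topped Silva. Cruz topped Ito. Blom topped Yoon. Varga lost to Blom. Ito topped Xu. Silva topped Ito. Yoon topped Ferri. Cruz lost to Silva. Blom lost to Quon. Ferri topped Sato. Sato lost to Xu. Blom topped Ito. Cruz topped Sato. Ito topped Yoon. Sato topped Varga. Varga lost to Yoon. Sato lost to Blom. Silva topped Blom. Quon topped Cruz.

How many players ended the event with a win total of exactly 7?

Win totals: Ito 3, Quon 7, Yoon 5, Cruz 5, Silva 5, Varga 2, Ferri 3, Sato 2, Blom 6, Xu 7.
Exactly 7: Quon, Xu — 2 players.

2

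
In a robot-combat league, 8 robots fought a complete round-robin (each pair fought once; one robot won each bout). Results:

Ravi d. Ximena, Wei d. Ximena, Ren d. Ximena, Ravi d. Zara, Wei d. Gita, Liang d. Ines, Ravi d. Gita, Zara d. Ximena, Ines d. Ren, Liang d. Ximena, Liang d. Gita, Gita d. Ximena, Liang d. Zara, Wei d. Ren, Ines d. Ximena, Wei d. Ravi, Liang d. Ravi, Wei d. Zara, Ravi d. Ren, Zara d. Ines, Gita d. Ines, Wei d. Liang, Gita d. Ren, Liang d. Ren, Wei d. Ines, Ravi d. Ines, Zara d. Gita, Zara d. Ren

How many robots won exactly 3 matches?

1

Win totals: Liang 6, Ines 2, Wei 7, Zara 4, Ximena 0, Ravi 5, Ren 1, Gita 3.
Exactly 3: Gita — 1 robot.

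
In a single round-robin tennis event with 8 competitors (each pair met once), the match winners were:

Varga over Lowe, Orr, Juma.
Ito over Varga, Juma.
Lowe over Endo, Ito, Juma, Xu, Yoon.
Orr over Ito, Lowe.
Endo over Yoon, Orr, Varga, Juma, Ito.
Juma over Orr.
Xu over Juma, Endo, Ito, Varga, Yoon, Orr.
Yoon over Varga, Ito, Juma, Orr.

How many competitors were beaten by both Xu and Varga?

Xu beat: Yoon, Orr, Varga, Juma, Ito, Endo.
Varga beat: Orr, Juma, Lowe.
Both beat: Orr, Juma — 2.

2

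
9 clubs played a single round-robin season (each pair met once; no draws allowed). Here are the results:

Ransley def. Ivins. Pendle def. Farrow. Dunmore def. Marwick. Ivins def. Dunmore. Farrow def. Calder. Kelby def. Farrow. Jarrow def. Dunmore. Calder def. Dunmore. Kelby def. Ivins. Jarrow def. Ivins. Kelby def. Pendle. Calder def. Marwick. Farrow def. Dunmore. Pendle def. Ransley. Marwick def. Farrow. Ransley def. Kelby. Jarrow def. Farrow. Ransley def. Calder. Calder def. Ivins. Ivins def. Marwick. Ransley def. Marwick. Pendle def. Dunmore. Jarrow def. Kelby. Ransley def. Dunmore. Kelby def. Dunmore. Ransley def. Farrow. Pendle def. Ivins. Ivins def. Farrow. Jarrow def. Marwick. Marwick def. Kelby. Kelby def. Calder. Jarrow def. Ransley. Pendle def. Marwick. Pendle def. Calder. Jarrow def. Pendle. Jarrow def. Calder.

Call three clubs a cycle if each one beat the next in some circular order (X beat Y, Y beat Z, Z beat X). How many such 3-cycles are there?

8

Win totals: Dunmore 1, Marwick 2, Pendle 6, Kelby 5, Ransley 6, Ivins 3, Farrow 2, Calder 3, Jarrow 8.
A club with w wins dominates both others in C(w,2) triples; summing gives 0 + 1 + 15 + 10 + 15 + 3 + 1 + 3 + 28 = 76 transitive triples.
Total triples C(9,3) = 84, so cyclic triples = 84 − 76 = 8.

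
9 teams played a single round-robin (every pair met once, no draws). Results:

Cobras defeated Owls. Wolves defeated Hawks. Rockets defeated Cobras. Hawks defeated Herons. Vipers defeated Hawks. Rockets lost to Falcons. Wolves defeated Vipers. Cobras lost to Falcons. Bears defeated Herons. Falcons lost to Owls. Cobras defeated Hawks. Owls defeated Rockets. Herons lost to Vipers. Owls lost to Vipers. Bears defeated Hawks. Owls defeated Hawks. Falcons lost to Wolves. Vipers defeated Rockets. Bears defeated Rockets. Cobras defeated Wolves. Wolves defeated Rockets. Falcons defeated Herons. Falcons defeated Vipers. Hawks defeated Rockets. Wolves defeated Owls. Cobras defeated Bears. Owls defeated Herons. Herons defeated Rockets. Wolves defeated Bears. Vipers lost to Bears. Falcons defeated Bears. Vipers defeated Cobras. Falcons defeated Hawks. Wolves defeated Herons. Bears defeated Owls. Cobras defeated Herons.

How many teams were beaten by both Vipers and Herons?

Vipers beat: Hawks, Herons, Owls, Rockets, Cobras.
Herons beat: Rockets.
Both beat: Rockets — 1.

1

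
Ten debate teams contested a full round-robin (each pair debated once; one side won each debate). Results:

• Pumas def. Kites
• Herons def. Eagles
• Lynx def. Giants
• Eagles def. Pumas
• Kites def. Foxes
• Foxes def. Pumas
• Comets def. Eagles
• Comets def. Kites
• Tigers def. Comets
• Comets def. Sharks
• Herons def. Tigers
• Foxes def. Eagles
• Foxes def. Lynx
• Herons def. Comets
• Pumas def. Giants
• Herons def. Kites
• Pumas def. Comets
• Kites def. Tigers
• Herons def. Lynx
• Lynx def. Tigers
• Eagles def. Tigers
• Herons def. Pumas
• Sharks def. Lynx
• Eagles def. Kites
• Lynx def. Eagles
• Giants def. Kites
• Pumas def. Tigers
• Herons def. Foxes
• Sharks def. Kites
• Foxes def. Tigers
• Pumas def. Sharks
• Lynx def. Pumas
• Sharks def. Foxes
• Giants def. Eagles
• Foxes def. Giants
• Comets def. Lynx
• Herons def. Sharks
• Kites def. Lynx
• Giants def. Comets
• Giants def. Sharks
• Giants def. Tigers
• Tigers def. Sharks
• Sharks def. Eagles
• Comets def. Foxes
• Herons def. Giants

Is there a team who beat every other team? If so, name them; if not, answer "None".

Herons has 9 wins out of 9 opponents — a perfect record.

Herons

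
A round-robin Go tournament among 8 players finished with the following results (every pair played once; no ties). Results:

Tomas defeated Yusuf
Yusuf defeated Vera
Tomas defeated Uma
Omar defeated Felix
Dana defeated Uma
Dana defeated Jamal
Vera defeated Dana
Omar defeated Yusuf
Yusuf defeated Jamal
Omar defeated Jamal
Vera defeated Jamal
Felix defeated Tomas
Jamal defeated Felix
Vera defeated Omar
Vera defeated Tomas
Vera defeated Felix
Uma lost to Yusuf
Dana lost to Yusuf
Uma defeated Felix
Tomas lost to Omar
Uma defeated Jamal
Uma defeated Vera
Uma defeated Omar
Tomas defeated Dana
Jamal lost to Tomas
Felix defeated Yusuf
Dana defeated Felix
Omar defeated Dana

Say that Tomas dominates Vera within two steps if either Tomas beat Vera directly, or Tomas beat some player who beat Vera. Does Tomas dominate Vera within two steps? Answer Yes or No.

Yes

Tomas did not beat Vera directly.
Tomas beat Dana, Yusuf, Jamal, Uma. Of those, Yusuf beat Vera.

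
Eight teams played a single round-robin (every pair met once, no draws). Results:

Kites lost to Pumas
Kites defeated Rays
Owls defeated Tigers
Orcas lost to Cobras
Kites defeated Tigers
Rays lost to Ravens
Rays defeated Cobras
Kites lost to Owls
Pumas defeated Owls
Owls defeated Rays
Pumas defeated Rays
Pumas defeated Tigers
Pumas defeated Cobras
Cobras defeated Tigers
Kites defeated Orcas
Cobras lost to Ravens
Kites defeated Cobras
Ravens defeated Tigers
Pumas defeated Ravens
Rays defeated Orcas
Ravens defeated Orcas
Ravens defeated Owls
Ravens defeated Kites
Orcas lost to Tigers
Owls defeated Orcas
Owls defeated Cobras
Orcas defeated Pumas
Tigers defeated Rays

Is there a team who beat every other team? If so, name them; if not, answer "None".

Highest win total is Ravens with 6 (out of 7 possible).
Ravens lost to Pumas, so no team went undefeated.

None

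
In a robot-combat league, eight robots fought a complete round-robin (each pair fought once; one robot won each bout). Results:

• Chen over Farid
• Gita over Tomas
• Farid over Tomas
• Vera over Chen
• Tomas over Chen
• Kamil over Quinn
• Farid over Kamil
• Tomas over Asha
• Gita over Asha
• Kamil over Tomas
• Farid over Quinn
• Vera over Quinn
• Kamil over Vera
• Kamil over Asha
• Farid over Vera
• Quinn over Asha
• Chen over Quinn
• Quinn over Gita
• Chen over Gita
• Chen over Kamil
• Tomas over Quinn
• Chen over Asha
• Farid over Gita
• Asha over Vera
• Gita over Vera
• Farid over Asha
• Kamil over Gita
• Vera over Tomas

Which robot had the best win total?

Win totals: Quinn 2, Kamil 5, Asha 1, Gita 3, Tomas 3, Vera 3, Farid 6, Chen 5.
Farid leads with 6 wins (next highest: 5).

Farid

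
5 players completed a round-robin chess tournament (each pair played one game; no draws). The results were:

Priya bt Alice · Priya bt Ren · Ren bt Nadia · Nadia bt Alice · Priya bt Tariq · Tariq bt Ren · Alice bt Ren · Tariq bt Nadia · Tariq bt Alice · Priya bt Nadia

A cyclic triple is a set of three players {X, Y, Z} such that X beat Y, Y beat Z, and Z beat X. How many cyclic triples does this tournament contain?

Of the C(5,3) = 10 triples, the cyclic ones are: {Ren, Alice, Nadia}.
That is 1.

1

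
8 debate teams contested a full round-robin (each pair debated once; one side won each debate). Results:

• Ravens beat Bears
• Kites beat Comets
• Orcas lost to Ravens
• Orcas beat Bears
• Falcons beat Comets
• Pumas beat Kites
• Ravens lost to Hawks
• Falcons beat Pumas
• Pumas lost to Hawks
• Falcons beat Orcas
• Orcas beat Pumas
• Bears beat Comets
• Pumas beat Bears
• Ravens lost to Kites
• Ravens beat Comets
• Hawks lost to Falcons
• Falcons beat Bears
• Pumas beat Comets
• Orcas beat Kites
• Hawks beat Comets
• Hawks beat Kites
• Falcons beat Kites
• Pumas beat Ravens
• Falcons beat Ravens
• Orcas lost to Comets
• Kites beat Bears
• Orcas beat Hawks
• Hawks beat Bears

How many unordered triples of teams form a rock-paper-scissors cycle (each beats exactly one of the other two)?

Win totals: Kites 3, Hawks 5, Bears 1, Ravens 3, Orcas 4, Pumas 4, Falcons 7, Comets 1.
A team with w wins dominates both others in C(w,2) triples; summing gives 3 + 10 + 0 + 3 + 6 + 6 + 21 + 0 = 49 transitive triples.
Total triples C(8,3) = 56, so cyclic triples = 56 − 49 = 7.

7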